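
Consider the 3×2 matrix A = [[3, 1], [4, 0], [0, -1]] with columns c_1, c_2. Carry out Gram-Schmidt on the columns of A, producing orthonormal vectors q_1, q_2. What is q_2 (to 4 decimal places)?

q_1 = c_1/‖c_1‖ = (3, 4, 0)/5.0000 = (0.6000, 0.8000, 0.0000).
r_{12} = q_1·c_2 = 0.6000.
u_2 = c_2 − 0.6000·q_1 = (0.6400, -0.4800, -1.0000).
‖u_2‖ = 1.2806, so q_2 = (0.4998, -0.3748, -0.7809).

q_2 = (0.4998, -0.3748, -0.7809)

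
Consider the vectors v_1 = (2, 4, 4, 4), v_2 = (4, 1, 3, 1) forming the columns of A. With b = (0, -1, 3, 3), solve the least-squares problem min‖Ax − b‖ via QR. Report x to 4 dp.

e_1 = v_1/‖v_1‖ = (2, 4, 4, 4)/7.2111 = (0.2774, 0.5547, 0.5547, 0.5547).
r_{12} = e_1·v_2 = 3.8829.
u_2 = v_2 − 3.8829·e_1 = (2.9231, -1.1538, 0.8462, -1.1538).
‖u_2‖ = 3.4530, so e_2 = (0.8465, -0.3342, 0.2451, -0.3342).
Qᵀb = (2.7735, 0.0668).
Back-substitute: x_2 = 0.0668/3.4530 = 0.0194.
x_1 = (2.7735 − 3.8829·0.0194)/7.2111 = 0.3742.

x = (0.3742, 0.0194)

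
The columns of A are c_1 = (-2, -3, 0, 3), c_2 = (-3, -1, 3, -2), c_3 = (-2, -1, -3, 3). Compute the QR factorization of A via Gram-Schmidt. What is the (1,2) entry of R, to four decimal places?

r_{12} = 0.6396

c_1 = (-2, -3, 0, 3); ‖c_1‖ = 4.6904, so e_1 = (-0.4264, -0.6396, 0.0000, 0.6396).
r_{12} = e_1·c_2 = 0.6396.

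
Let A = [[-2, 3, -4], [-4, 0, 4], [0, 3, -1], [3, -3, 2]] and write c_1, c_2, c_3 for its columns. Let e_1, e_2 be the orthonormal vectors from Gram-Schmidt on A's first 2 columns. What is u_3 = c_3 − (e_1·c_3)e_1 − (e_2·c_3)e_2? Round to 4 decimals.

e_1 = c_1/‖c_1‖ = (-2, -4, 0, 3)/5.3852 = (-0.3714, -0.7428, 0.0000, 0.5571).
r_{12} = e_1·c_2 = -2.7854.
u_2 = c_2 + 2.7854·e_1 = (1.9655, -2.0690, 3.0000, -1.4483).
‖u_2‖ = 4.3865, so e_2 = (0.4481, -0.4717, 0.6839, -0.3302).
r_{13} = e_1·c_3 = -0.3714; r_{23} = e_2·c_3 = -5.0232.
u_3 = c_3 + 0.3714·e_1 + 5.0232·e_2 = (-1.8871, 1.3548, 2.4355, 0.5484).

u_3 = (-1.8871, 1.3548, 2.4355, 0.5484)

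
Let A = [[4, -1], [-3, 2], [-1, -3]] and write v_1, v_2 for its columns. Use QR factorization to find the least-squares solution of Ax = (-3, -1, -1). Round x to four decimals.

v_1 = (4, -3, -1); ‖v_1‖ = 5.0990, so q_1 = (0.7845, -0.5883, -0.1961).
q_1·v_2 = 0.7845·(-1) + (-0.5883)·2 + (-0.1961)·(-3) = -1.3728.
u_2 = v_2 + 1.3728·q_1 = (0.0769, 1.1923, -3.2692).
‖u_2‖ = 3.4807, so q_2 = (0.0221, 0.3425, -0.9392).
Qᵀb = (-1.5689, 0.5304).
Back-substitute: x_2 = 0.5304/3.4807 = 0.1524.
x_1 = (-1.5689 + 1.3728·0.1524)/5.0990 = -0.2667.

x = (-0.2667, 0.1524)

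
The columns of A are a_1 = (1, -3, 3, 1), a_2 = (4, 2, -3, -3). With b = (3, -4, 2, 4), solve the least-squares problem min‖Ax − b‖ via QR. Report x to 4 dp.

x = (1.3369, 0.1241)

a_1 = (1, -3, 3, 1); ‖a_1‖ = 4.4721, so q_1 = (0.2236, -0.6708, 0.6708, 0.2236).
q_1·a_2 = 0.2236·4 + (-0.6708)·2 + 0.6708·(-3) + 0.2236·(-3) = -3.1305.
u_2 = a_2 + 3.1305·q_1 = (4.7000, -0.1000, -0.9000, -2.3000).
‖u_2‖ = 5.3104, so q_2 = (0.8851, -0.0188, -0.1695, -0.4331).
Qᵀb = (5.5902, 0.6591).
Back-substitute: x_2 = 0.6591/5.3104 = 0.1241.
x_1 = (5.5902 + 3.1305·0.1241)/4.4721 = 1.3369.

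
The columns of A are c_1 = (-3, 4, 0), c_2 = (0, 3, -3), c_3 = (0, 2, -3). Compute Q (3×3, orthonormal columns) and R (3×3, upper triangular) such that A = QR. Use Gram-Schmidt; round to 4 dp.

Q = [[-0.6000, 0.4116, -0.6860], [0.8000, 0.3087, -0.5145], [0.0000, -0.8575, -0.5145]], R = [[5.0000, 2.4000, 1.6000], [0.0000, 3.4986, 3.1899], [0.0000, 0.0000, 0.5145]]

e_1 = c_1/‖c_1‖ = (-3, 4, 0)/5.0000 = (-0.6000, 0.8000, 0.0000).
r_{12} = e_1·c_2 = 2.4000.
u_2 = c_2 − 2.4000·e_1 = (1.4400, 1.0800, -3.0000).
‖u_2‖ = 3.4986, so e_2 = (0.4116, 0.3087, -0.8575).
r_{13} = e_1·c_3 = 1.6000; r_{23} = e_2·c_3 = 3.1899.
u_3 = c_3 − 1.6000·e_1 − 3.1899·e_2 = (-0.3529, -0.2647, -0.2647).
‖u_3‖ = 0.5145, so e_3 = (-0.6860, -0.5145, -0.5145).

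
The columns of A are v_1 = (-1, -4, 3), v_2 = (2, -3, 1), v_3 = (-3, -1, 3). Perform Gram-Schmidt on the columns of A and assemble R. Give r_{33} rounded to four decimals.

v_1 = (-1, -4, 3); ‖v_1‖ = 5.0990, so e_1 = (-0.1961, -0.7845, 0.5883).
e_1·v_2 = (-0.1961)·2 + (-0.7845)·(-3) + 0.5883·1 = 2.5495.
u_2 = v_2 − 2.5495·e_1 = (2.5000, -1.0000, -0.5000).
‖u_2‖ = 2.7386, so e_2 = (0.9129, -0.3651, -0.1826).
e_1·v_3 = (-0.1961)·(-3) + (-0.7845)·(-1) + 0.5883·3 = 3.1379; e_2·v_3 = 0.9129·(-3) + (-0.3651)·(-1) + (-0.1826)·3 = -2.9212.
u_3 = v_3 − 3.1379·e_1 + 2.9212·e_2 = (0.2821, 0.3949, 0.6205).
r_{33} = ‖u_3‖ = 0.7877.

r_{33} = 0.7877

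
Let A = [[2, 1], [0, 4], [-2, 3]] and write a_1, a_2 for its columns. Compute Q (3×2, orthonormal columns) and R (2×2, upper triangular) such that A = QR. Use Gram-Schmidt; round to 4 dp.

Q = [[0.7071, 0.4082], [0.0000, 0.8165], [-0.7071, 0.4082]], R = [[2.8284, -1.4142], [0.0000, 4.8990]]

a_1 = (2, 0, -2); ‖a_1‖ = 2.8284, so e_1 = (0.7071, 0.0000, -0.7071).
e_1·a_2 = 0.7071·1 + 0.0000·4 + (-0.7071)·3 = -1.4142.
u_2 = a_2 + 1.4142·e_1 = (2.0000, 4.0000, 2.0000).
‖u_2‖ = 4.8990, so e_2 = (0.4082, 0.8165, 0.4082).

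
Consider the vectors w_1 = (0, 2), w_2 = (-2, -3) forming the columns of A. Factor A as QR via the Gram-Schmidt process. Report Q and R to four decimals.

Q = [[0.0000, -1.0000], [1.0000, 0.0000]], R = [[2.0000, -3.0000], [0.0000, 2.0000]]

w_1 = (0, 2); ‖w_1‖ = 2.0000, so q_1 = (0.0000, 1.0000).
q_1·w_2 = 0.0000·(-2) + 1.0000·(-3) = -3.0000.
u_2 = w_2 + 3.0000·q_1 = (-2.0000, 0.0000).
‖u_2‖ = 2.0000, so q_2 = (-1.0000, 0.0000).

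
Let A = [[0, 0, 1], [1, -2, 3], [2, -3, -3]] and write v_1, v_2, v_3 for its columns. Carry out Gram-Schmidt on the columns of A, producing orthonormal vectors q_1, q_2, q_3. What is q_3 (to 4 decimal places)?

v_1 = (0, 1, 2); ‖v_1‖ = 2.2361, so q_1 = (0.0000, 0.4472, 0.8944).
q_1·v_2 = 0.0000·0 + 0.4472·(-2) + 0.8944·(-3) = -3.5777.
u_2 = v_2 + 3.5777·q_1 = (0.0000, -0.4000, 0.2000).
‖u_2‖ = 0.4472, so q_2 = (0.0000, -0.8944, 0.4472).
q_1·v_3 = 0.0000·1 + 0.4472·3 + 0.8944·(-3) = -1.3416; q_2·v_3 = 0.0000·1 + (-0.8944)·3 + 0.4472·(-3) = -4.0249.
u_3 = v_3 + 1.3416·q_1 + 4.0249·q_2 = (1.0000, 0.0000, 0.0000).
‖u_3‖ = 1.0000, so q_3 = (1.0000, 0.0000, 0.0000).

q_3 = (1.0000, 0.0000, 0.0000)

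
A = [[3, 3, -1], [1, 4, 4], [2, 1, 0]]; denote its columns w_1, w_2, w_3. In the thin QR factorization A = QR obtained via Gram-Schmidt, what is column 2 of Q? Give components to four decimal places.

q_1 = w_1/‖w_1‖ = (3, 1, 2)/3.7417 = (0.8018, 0.2673, 0.5345).
r_{12} = q_1·w_2 = 4.0089.
u_2 = w_2 − 4.0089·q_1 = (-0.2143, 2.9286, -1.1429).
‖u_2‖ = 3.1510, so q_2 = (-0.0680, 0.9294, -0.3627).

q_2 = (-0.0680, 0.9294, -0.3627)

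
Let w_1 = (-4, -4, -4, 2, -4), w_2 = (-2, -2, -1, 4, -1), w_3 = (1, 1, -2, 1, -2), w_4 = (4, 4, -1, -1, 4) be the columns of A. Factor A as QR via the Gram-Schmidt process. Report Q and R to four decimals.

Q = [[-0.4851, -0.0356, 0.5133, 0.0000], [-0.4851, -0.0356, 0.5133, 0.0000], [-0.4851, 0.2668, -0.4399, -0.7071], [0.2425, 0.9247, 0.2933, 0.0000], [-0.4851, 0.2668, -0.4399, 0.7071]], R = [[8.2462, 3.8806, 1.2127, -5.5783], [0.0000, 3.3077, -0.2134, -0.4090], [0.0000, 0.0000, 3.0796, 2.4930], [0.0000, 0.0000, 0.0000, 3.5355]]

q_1 = w_1/‖w_1‖ = (-4, -4, -4, 2, -4)/8.2462 = (-0.4851, -0.4851, -0.4851, 0.2425, -0.4851).
r_{12} = q_1·w_2 = 3.8806.
u_2 = w_2 − 3.8806·q_1 = (-0.1176, -0.1176, 0.8824, 3.0588, 0.8824).
‖u_2‖ = 3.3077, so q_2 = (-0.0356, -0.0356, 0.2668, 0.9247, 0.2668).
r_{13} = q_1·w_3 = 1.2127; r_{23} = q_2·w_3 = -0.2134.
u_3 = w_3 − 1.2127·q_1 + 0.2134·q_2 = (1.5806, 1.5806, -1.3548, 0.9032, -1.3548).
‖u_3‖ = 3.0796, so q_3 = (0.5133, 0.5133, -0.4399, 0.2933, -0.4399).
r_{14} = q_1·w_4 = -5.5783; r_{24} = q_2·w_4 = -0.4090; r_{34} = q_3·w_4 = 2.4930.
u_4 = w_4 + 5.5783·q_1 + 0.4090·q_2 − 2.4930·q_3 = (0.0000, 0.0000, -2.5000, 0.0000, 2.5000).
‖u_4‖ = 3.5355, so q_4 = (0.0000, 0.0000, -0.7071, 0.0000, 0.7071).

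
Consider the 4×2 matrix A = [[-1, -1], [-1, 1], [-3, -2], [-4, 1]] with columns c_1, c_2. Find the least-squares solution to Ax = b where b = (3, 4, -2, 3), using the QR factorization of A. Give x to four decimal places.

x = (-0.5784, 1.3081)

q_1 = c_1/‖c_1‖ = (-1, -1, -3, -4)/5.1962 = (-0.1925, -0.1925, -0.5774, -0.7698).
r_{12} = q_1·c_2 = 0.3849.
u_2 = c_2 − 0.3849·q_1 = (-0.9259, 1.0741, -1.7778, 1.2963).
‖u_2‖ = 2.6176, so q_2 = (-0.3537, 0.4103, -0.6792, 0.4952).
Qᵀb = (-2.5019, 3.4241).
Back-substitute: x_2 = 3.4241/2.6176 = 1.3081.
x_1 = (-2.5019 − 0.3849·1.3081)/5.1962 = -0.5784.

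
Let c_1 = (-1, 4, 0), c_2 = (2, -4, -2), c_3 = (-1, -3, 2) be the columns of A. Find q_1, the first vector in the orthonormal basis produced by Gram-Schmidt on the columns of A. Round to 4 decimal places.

c_1 = (-1, 4, 0); ‖c_1‖ = 4.1231, so q_1 = (-0.2425, 0.9701, 0.0000).

q_1 = (-0.2425, 0.9701, 0.0000)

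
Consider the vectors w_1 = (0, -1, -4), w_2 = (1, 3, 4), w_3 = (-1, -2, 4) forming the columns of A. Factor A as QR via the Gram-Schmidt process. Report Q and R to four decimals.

Q = [[0.0000, 0.4581, 0.8889], [-0.2425, 0.8623, -0.4444], [-0.9701, -0.2156, 0.1111]], R = [[4.1231, -4.6082, -3.3955], [0.0000, 2.1828, -3.0452], [0.0000, 0.0000, 0.4444]]

w_1 = (0, -1, -4); ‖w_1‖ = 4.1231, so e_1 = (0.0000, -0.2425, -0.9701).
e_1·w_2 = 0.0000·1 + (-0.2425)·3 + (-0.9701)·4 = -4.6082.
u_2 = w_2 + 4.6082·e_1 = (1.0000, 1.8824, -0.4706).
‖u_2‖ = 2.1828, so e_2 = (0.4581, 0.8623, -0.2156).
e_1·w_3 = 0.0000·(-1) + (-0.2425)·(-2) + (-0.9701)·4 = -3.3955; e_2·w_3 = 0.4581·(-1) + 0.8623·(-2) + (-0.2156)·4 = -3.0452.
u_3 = w_3 + 3.3955·e_1 + 3.0452·e_2 = (0.3951, -0.1975, 0.0494).
‖u_3‖ = 0.4444, so e_3 = (0.8889, -0.4444, 0.1111).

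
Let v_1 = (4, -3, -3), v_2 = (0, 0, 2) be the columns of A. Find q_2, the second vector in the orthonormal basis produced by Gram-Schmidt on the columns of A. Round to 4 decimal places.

v_1 = (4, -3, -3); ‖v_1‖ = 5.8310, so q_1 = (0.6860, -0.5145, -0.5145).
q_1·v_2 = 0.6860·0 + (-0.5145)·0 + (-0.5145)·2 = -1.0290.
u_2 = v_2 + 1.0290·q_1 = (0.7059, -0.5294, 1.4706).
‖u_2‖ = 1.7150, so q_2 = (0.4116, -0.3087, 0.8575).

q_2 = (0.4116, -0.3087, 0.8575)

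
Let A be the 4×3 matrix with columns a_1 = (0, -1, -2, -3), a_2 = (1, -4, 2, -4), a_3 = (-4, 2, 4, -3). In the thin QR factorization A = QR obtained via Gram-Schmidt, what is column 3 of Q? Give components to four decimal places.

e_3 = (-0.6684, 0.4584, 0.4052, -0.4229)

e_1 = a_1/‖a_1‖ = (0, -1, -2, -3)/3.7417 = (0.0000, -0.2673, -0.5345, -0.8018).
r_{12} = e_1·a_2 = 3.2071.
u_2 = a_2 − 3.2071·e_1 = (1.0000, -3.1429, 3.7143, -1.4286).
‖u_2‖ = 5.1686, so e_2 = (0.1935, -0.6081, 0.7186, -0.2764).
r_{13} = e_1·a_3 = -0.2673; r_{23} = e_2·a_3 = 1.7136.
u_3 = a_3 + 0.2673·e_1 − 1.7136·e_2 = (-4.3316, 2.9706, 2.6257, -2.7406).
‖u_3‖ = 6.4801, so e_3 = (-0.6684, 0.4584, 0.4052, -0.4229).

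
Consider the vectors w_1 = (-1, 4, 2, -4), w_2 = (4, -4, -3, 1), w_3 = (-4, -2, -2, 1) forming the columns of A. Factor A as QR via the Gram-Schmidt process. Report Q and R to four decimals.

Q = [[-0.1644, 0.7586, -0.6252], [0.6576, -0.1800, -0.3042], [0.3288, -0.3279, -0.5727], [-0.6576, -0.5336, -0.4343]], R = [[6.0828, -4.9320, -1.9728], [0.0000, 4.2042, -2.5521], [0.0000, 0.0000, 3.8203]]

w_1 = (-1, 4, 2, -4); ‖w_1‖ = 6.0828, so e_1 = (-0.1644, 0.6576, 0.3288, -0.6576).
e_1·w_2 = (-0.1644)·4 + 0.6576·(-4) + 0.3288·(-3) + (-0.6576)·1 = -4.9320.
u_2 = w_2 + 4.9320·e_1 = (3.1892, -0.7568, -1.3784, -2.2432).
‖u_2‖ = 4.2042, so e_2 = (0.7586, -0.1800, -0.3279, -0.5336).
e_1·w_3 = (-0.1644)·(-4) + 0.6576·(-2) + 0.3288·(-2) + (-0.6576)·1 = -1.9728; e_2·w_3 = 0.7586·(-4) + (-0.1800)·(-2) + (-0.3279)·(-2) + (-0.5336)·1 = -2.5521.
u_3 = w_3 + 1.9728·e_1 + 2.5521·e_2 = (-2.3884, -1.1621, -2.1881, -1.6590).
‖u_3‖ = 3.8203, so e_3 = (-0.6252, -0.3042, -0.5727, -0.4343).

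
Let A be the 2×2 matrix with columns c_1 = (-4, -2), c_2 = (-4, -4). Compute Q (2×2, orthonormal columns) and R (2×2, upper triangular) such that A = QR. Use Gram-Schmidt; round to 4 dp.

Q = [[-0.8944, 0.4472], [-0.4472, -0.8944]], R = [[4.4721, 5.3666], [0.0000, 1.7889]]

c_1 = (-4, -2); ‖c_1‖ = 4.4721, so e_1 = (-0.8944, -0.4472).
e_1·c_2 = (-0.8944)·(-4) + (-0.4472)·(-4) = 5.3666.
u_2 = c_2 − 5.3666·e_1 = (0.8000, -1.6000).
‖u_2‖ = 1.7889, so e_2 = (0.4472, -0.8944).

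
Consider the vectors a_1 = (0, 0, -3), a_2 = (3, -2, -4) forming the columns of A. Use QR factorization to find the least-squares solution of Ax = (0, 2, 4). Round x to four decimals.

a_1 = (0, 0, -3); ‖a_1‖ = 3.0000, so q_1 = (0.0000, 0.0000, -1.0000).
q_1·a_2 = 0.0000·3 + 0.0000·(-2) + (-1.0000)·(-4) = 4.0000.
u_2 = a_2 − 4.0000·q_1 = (3.0000, -2.0000, 0.0000).
‖u_2‖ = 3.6056, so q_2 = (0.8321, -0.5547, 0.0000).
Qᵀb = (-4.0000, -1.1094).
Back-substitute: x_2 = -1.1094/3.6056 = -0.3077.
x_1 = (-4.0000 − 4.0000·(-0.3077))/3.0000 = -0.9231.

x = (-0.9231, -0.3077)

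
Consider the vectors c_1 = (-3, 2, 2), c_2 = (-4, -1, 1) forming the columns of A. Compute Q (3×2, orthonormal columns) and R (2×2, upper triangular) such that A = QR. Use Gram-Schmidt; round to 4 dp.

Q = [[-0.7276, -0.6098], [0.4851, -0.7813], [0.4851, -0.1334]], R = [[4.1231, 2.9104], [0.0000, 3.0870]]

e_1 = c_1/‖c_1‖ = (-3, 2, 2)/4.1231 = (-0.7276, 0.4851, 0.4851).
r_{12} = e_1·c_2 = 2.9104.
u_2 = c_2 − 2.9104·e_1 = (-1.8824, -2.4118, -0.4118).
‖u_2‖ = 3.0870, so e_2 = (-0.6098, -0.7813, -0.1334).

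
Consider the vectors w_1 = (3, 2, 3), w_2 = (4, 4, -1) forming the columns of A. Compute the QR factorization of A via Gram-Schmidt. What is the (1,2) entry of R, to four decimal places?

r_{12} = 3.6244

w_1 = (3, 2, 3); ‖w_1‖ = 4.6904, so q_1 = (0.6396, 0.4264, 0.6396).
r_{12} = q_1·w_2 = 3.6244.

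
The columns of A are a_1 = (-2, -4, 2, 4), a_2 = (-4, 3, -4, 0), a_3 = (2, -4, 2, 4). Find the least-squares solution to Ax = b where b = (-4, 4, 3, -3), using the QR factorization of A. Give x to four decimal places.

x = (1.3300, -0.8800, -2.4300)

q_1 = a_1/‖a_1‖ = (-2, -4, 2, 4)/6.3246 = (-0.3162, -0.6325, 0.3162, 0.6325).
r_{12} = q_1·a_2 = -1.8974.
u_2 = a_2 + 1.8974·q_1 = (-4.6000, 1.8000, -3.4000, 1.2000).
‖u_2‖ = 6.1156, so q_2 = (-0.7522, 0.2943, -0.5560, 0.1962).
r_{13} = q_1·a_3 = 5.0596; r_{23} = q_2·a_3 = -3.0087.
u_3 = a_3 − 5.0596·q_1 + 3.0087·q_2 = (1.3369, 0.0856, -1.2727, 1.3904).
‖u_3‖ = 2.3125, so q_3 = (0.5781, 0.0370, -0.5504, 0.6012).
Qᵀb = (-2.2136, 1.9295, -5.6193).
Back-substitute: x_3 = -5.6193/2.3125 = -2.4300.
x_2 = (1.9295 + 3.0087·(-2.4300))/6.1156 = -0.8800.
x_1 = (-2.2136 + 1.8974·(-0.8800) − 5.0596·(-2.4300))/6.3246 = 1.3300.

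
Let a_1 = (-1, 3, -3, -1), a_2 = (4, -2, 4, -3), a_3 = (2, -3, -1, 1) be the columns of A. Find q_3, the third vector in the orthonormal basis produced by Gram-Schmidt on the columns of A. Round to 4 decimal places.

q_3 = (0.5236, -0.4858, -0.6930, 0.0980)

a_1 = (-1, 3, -3, -1); ‖a_1‖ = 4.4721, so q_1 = (-0.2236, 0.6708, -0.6708, -0.2236).
q_1·a_2 = (-0.2236)·4 + 0.6708·(-2) + (-0.6708)·4 + (-0.2236)·(-3) = -4.2485.
u_2 = a_2 + 4.2485·q_1 = (3.0500, 0.8500, 1.1500, -3.9500).
‖u_2‖ = 5.1913, so q_2 = (0.5875, 0.1637, 0.2215, -0.7609).
q_1·a_3 = (-0.2236)·2 + 0.6708·(-3) + (-0.6708)·(-1) + (-0.2236)·1 = -2.0125; q_2·a_3 = 0.5875·2 + 0.1637·(-3) + 0.2215·(-1) + (-0.7609)·1 = -0.2986.
u_3 = a_3 + 2.0125·q_1 + 0.2986·q_2 = (1.7254, -1.6011, -2.2839, 0.3228).
‖u_3‖ = 3.2956, so q_3 = (0.5236, -0.4858, -0.6930, 0.0980).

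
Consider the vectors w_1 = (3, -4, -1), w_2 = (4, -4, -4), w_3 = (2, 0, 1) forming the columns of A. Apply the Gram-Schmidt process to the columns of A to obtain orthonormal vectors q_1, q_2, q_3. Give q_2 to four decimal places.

q_2 = (0.1048, 0.3145, -0.9435)

q_1 = w_1/‖w_1‖ = (3, -4, -1)/5.0990 = (0.5883, -0.7845, -0.1961).
r_{12} = q_1·w_2 = 6.2757.
u_2 = w_2 − 6.2757·q_1 = (0.3077, 0.9231, -2.7692).
‖u_2‖ = 2.9352, so q_2 = (0.1048, 0.3145, -0.9435).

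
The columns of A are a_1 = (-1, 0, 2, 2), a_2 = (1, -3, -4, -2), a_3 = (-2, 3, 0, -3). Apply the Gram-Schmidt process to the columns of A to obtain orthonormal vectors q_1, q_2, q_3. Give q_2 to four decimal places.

q_2 = (-0.1327, -0.8955, -0.3317, 0.2653)

q_1 = a_1/‖a_1‖ = (-1, 0, 2, 2)/3.0000 = (-0.3333, 0.0000, 0.6667, 0.6667).
r_{12} = q_1·a_2 = -4.3333.
u_2 = a_2 + 4.3333·q_1 = (-0.4444, -3.0000, -1.1111, 0.8889).
‖u_2‖ = 3.3500, so q_2 = (-0.1327, -0.8955, -0.3317, 0.2653).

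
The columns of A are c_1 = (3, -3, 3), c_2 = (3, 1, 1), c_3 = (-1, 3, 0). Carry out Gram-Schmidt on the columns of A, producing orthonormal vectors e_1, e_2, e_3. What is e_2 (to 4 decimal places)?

e_2 = (0.7071, 0.7071, 0.0000)

c_1 = (3, -3, 3); ‖c_1‖ = 5.1962, so e_1 = (0.5774, -0.5774, 0.5774).
e_1·c_2 = 0.5774·3 + (-0.5774)·1 + 0.5774·1 = 1.7321.
u_2 = c_2 − 1.7321·e_1 = (2.0000, 2.0000, 0.0000).
‖u_2‖ = 2.8284, so e_2 = (0.7071, 0.7071, 0.0000).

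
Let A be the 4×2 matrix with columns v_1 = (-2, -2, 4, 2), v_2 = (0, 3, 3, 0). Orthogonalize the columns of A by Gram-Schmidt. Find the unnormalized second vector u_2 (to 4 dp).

u_2 = (0.4286, 3.4286, 2.1429, -0.4286)

v_1 = (-2, -2, 4, 2); ‖v_1‖ = 5.2915, so q_1 = (-0.3780, -0.3780, 0.7559, 0.3780).
q_1·v_2 = (-0.3780)·0 + (-0.3780)·3 + 0.7559·3 + 0.3780·0 = 1.1339.
u_2 = v_2 − 1.1339·q_1 = (0.4286, 3.4286, 2.1429, -0.4286).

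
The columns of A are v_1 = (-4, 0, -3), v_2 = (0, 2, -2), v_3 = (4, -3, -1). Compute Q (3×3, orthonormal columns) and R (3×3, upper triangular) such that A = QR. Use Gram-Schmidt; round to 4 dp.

Q = [[-0.8000, 0.3748, 0.4685], [0.0000, 0.7809, -0.6247], [-0.6000, -0.4998, -0.6247]], R = [[5.0000, 1.2000, -2.6000], [0.0000, 2.5612, -0.3436], [0.0000, 0.0000, 4.3729]]

v_1 = (-4, 0, -3); ‖v_1‖ = 5.0000, so q_1 = (-0.8000, 0.0000, -0.6000).
q_1·v_2 = (-0.8000)·0 + 0.0000·2 + (-0.6000)·(-2) = 1.2000.
u_2 = v_2 − 1.2000·q_1 = (0.9600, 2.0000, -1.2800).
‖u_2‖ = 2.5612, so q_2 = (0.3748, 0.7809, -0.4998).
q_1·v_3 = (-0.8000)·4 + 0.0000·(-3) + (-0.6000)·(-1) = -2.6000; q_2·v_3 = 0.3748·4 + 0.7809·(-3) + (-0.4998)·(-1) = -0.3436.
u_3 = v_3 + 2.6000·q_1 + 0.3436·q_2 = (2.0488, -2.7317, -2.7317).
‖u_3‖ = 4.3729, so q_3 = (0.4685, -0.6247, -0.6247).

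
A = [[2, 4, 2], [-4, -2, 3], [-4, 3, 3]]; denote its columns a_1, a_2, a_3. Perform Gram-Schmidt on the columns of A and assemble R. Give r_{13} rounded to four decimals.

r_{13} = -3.3333

a_1 = (2, -4, -4); ‖a_1‖ = 6.0000, so q_1 = (0.3333, -0.6667, -0.6667).
r_{13} = q_1·a_3 = -3.3333.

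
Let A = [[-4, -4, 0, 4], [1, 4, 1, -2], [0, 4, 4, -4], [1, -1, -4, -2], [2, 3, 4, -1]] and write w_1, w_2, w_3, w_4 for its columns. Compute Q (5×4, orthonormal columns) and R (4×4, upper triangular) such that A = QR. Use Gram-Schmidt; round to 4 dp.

w_1 = (-4, 1, 0, 1, 2); ‖w_1‖ = 4.6904, so e_1 = (-0.8528, 0.2132, 0.0000, 0.2132, 0.4264).
e_1·w_2 = (-0.8528)·(-4) + 0.2132·4 + 0.0000·4 + 0.2132·(-1) + 0.4264·3 = 5.3300.
u_2 = w_2 − 5.3300·e_1 = (0.5455, 2.8636, 4.0000, -2.1364, 0.7273).
‖u_2‖ = 5.4398, so e_2 = (0.1003, 0.5264, 0.7353, -0.3927, 0.1337).
e_1·w_3 = (-0.8528)·0 + 0.2132·1 + 0.0000·4 + 0.2132·(-4) + 0.4264·4 = 1.0660; e_2·w_3 = 0.1003·0 + 0.5264·1 + 0.7353·4 + (-0.3927)·(-4) + 0.1337·4 = 5.5734.
u_3 = w_3 − 1.0660·e_1 − 5.5734·e_2 = (0.3502, -2.1613, -0.0983, -2.0384, 2.8003).
‖u_3‖ = 4.0988, so e_3 = (0.0854, -0.5273, -0.0240, -0.4973, 0.6832).
e_1·w_4 = (-0.8528)·4 + 0.2132·(-2) + 0.0000·(-4) + 0.2132·(-2) + 0.4264·(-1) = -4.6904; e_2·w_4 = 0.1003·4 + 0.5264·(-2) + 0.7353·(-4) + (-0.3927)·(-2) + 0.1337·(-1) = -2.9413; e_3·w_4 = 0.0854·4 + (-0.5273)·(-2) + (-0.0240)·(-4) + (-0.4973)·(-2) + 0.6832·(-1) = 1.8037.
u_4 = w_4 + 4.6904·e_1 + 2.9413·e_2 − 1.8037·e_3 = (0.1408, 1.4995, -1.7939, -1.2581, 0.1609).
‖u_4‖ = 2.6637, so e_4 = (0.0529, 0.5629, -0.6735, -0.4723, 0.0604).

Q = [[-0.8528, 0.1003, 0.0854, 0.0529], [0.2132, 0.5264, -0.5273, 0.5629], [0.0000, 0.7353, -0.0240, -0.6735], [0.2132, -0.3927, -0.4973, -0.4723], [0.4264, 0.1337, 0.6832, 0.0604]], R = [[4.6904, 5.3300, 1.0660, -4.6904], [0.0000, 5.4398, 5.5734, -2.9413], [0.0000, 0.0000, 4.0988, 1.8037], [0.0000, 0.0000, 0.0000, 2.6637]]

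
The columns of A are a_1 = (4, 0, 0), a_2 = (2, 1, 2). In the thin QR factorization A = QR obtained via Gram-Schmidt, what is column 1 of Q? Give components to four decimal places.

e_1 = (1.0000, 0.0000, 0.0000)

e_1 = a_1/‖a_1‖ = (4, 0, 0)/4.0000 = (1.0000, 0.0000, 0.0000).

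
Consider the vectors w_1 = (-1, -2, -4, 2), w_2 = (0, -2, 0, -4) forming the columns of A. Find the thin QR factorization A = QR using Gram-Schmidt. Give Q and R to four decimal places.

Q = [[-0.2000, -0.0364], [-0.4000, -0.5273], [-0.8000, -0.1455], [0.4000, -0.8364]], R = [[5.0000, -0.8000], [0.0000, 4.4000]]

w_1 = (-1, -2, -4, 2); ‖w_1‖ = 5.0000, so e_1 = (-0.2000, -0.4000, -0.8000, 0.4000).
e_1·w_2 = (-0.2000)·0 + (-0.4000)·(-2) + (-0.8000)·0 + 0.4000·(-4) = -0.8000.
u_2 = w_2 + 0.8000·e_1 = (-0.1600, -2.3200, -0.6400, -3.6800).
‖u_2‖ = 4.4000, so e_2 = (-0.0364, -0.5273, -0.1455, -0.8364).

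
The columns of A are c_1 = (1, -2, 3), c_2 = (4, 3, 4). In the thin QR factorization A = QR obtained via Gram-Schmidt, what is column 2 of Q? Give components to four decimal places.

c_1 = (1, -2, 3); ‖c_1‖ = 3.7417, so e_1 = (0.2673, -0.5345, 0.8018).
e_1·c_2 = 0.2673·4 + (-0.5345)·3 + 0.8018·4 = 2.6726.
u_2 = c_2 − 2.6726·e_1 = (3.2857, 4.4286, 1.8571).
‖u_2‖ = 5.8187, so e_2 = (0.5647, 0.7611, 0.3192).

e_2 = (0.5647, 0.7611, 0.3192)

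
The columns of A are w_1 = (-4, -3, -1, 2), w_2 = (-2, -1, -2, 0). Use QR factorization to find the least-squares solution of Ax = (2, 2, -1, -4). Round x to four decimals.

w_1 = (-4, -3, -1, 2); ‖w_1‖ = 5.4772, so q_1 = (-0.7303, -0.5477, -0.1826, 0.3651).
q_1·w_2 = (-0.7303)·(-2) + (-0.5477)·(-1) + (-0.1826)·(-2) + 0.3651·0 = 2.3735.
u_2 = w_2 − 2.3735·q_1 = (-0.2667, 0.3000, -1.5667, -0.8667).
‖u_2‖ = 1.8348, so q_2 = (-0.1453, 0.1635, -0.8538, -0.4723).
Qᵀb = (-3.8341, 2.7795).
Back-substitute: x_2 = 2.7795/1.8348 = 1.5149.
x_1 = (-3.8341 − 2.3735·1.5149)/5.4772 = -1.3564.

x = (-1.3564, 1.5149)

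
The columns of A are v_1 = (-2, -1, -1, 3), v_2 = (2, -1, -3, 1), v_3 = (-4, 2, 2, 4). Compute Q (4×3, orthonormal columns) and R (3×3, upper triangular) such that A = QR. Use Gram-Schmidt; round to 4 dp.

v_1 = (-2, -1, -1, 3); ‖v_1‖ = 3.8730, so q_1 = (-0.5164, -0.2582, -0.2582, 0.7746).
q_1·v_2 = (-0.5164)·2 + (-0.2582)·(-1) + (-0.2582)·(-3) + 0.7746·1 = 0.7746.
u_2 = v_2 − 0.7746·q_1 = (2.4000, -0.8000, -2.8000, 0.4000).
‖u_2‖ = 3.7947, so q_2 = (0.6325, -0.2108, -0.7379, 0.1054).
q_1·v_3 = (-0.5164)·(-4) + (-0.2582)·2 + (-0.2582)·2 + 0.7746·4 = 4.1312; q_2·v_3 = 0.6325·(-4) + (-0.2108)·2 + (-0.7379)·2 + 0.1054·4 = -4.0056.
u_3 = v_3 − 4.1312·q_1 + 4.0056·q_2 = (0.6667, 2.2222, 0.1111, 1.2222).
‖u_3‖ = 2.6247, so q_3 = (0.2540, 0.8467, 0.0423, 0.4657).

Q = [[-0.5164, 0.6325, 0.2540], [-0.2582, -0.2108, 0.8467], [-0.2582, -0.7379, 0.0423], [0.7746, 0.1054, 0.4657]], R = [[3.8730, 0.7746, 4.1312], [0.0000, 3.7947, -4.0056], [0.0000, 0.0000, 2.6247]]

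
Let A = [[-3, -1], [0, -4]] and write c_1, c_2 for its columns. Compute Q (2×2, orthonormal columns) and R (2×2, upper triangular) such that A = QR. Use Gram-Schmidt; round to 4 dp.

Q = [[-1.0000, 0.0000], [0.0000, -1.0000]], R = [[3.0000, 1.0000], [0.0000, 4.0000]]

c_1 = (-3, 0); ‖c_1‖ = 3.0000, so e_1 = (-1.0000, 0.0000).
e_1·c_2 = (-1.0000)·(-1) + 0.0000·(-4) = 1.0000.
u_2 = c_2 − 1.0000·e_1 = (0.0000, -4.0000).
‖u_2‖ = 4.0000, so e_2 = (0.0000, -1.0000).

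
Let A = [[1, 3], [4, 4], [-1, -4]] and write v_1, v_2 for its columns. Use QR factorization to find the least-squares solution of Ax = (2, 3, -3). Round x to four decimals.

e_1 = v_1/‖v_1‖ = (1, 4, -1)/4.2426 = (0.2357, 0.9428, -0.2357).
r_{12} = e_1·v_2 = 5.4212.
u_2 = v_2 − 5.4212·e_1 = (1.7222, -1.1111, -2.7222).
‖u_2‖ = 3.4075, so e_2 = (0.5054, -0.3261, -0.7989).
Qᵀb = (4.0069, 2.4293).
Back-substitute: x_2 = 2.4293/3.4075 = 0.7129.
x_1 = (4.0069 − 5.4212·0.7129)/4.2426 = 0.0335.

x = (0.0335, 0.7129)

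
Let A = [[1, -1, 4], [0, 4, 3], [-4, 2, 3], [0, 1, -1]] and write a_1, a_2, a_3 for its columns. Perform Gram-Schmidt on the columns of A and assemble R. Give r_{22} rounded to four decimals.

r_{22} = 4.1515

a_1 = (1, 0, -4, 0); ‖a_1‖ = 4.1231, so e_1 = (0.2425, 0.0000, -0.9701, 0.0000).
e_1·a_2 = 0.2425·(-1) + 0.0000·4 + (-0.9701)·2 + 0.0000·1 = -2.1828.
u_2 = a_2 + 2.1828·e_1 = (-0.4706, 4.0000, -0.1176, 1.0000).
r_{22} = ‖u_2‖ = 4.1515.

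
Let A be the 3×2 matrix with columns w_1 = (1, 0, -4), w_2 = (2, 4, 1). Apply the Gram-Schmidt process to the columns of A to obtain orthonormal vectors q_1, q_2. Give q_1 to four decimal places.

q_1 = (0.2425, 0.0000, -0.9701)

w_1 = (1, 0, -4); ‖w_1‖ = 4.1231, so q_1 = (0.2425, 0.0000, -0.9701).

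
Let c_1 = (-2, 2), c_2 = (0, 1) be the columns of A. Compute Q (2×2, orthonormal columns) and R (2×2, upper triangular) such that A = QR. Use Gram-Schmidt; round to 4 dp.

c_1 = (-2, 2); ‖c_1‖ = 2.8284, so q_1 = (-0.7071, 0.7071).
q_1·c_2 = (-0.7071)·0 + 0.7071·1 = 0.7071.
u_2 = c_2 − 0.7071·q_1 = (0.5000, 0.5000).
‖u_2‖ = 0.7071, so q_2 = (0.7071, 0.7071).

Q = [[-0.7071, 0.7071], [0.7071, 0.7071]], R = [[2.8284, 0.7071], [0.0000, 0.7071]]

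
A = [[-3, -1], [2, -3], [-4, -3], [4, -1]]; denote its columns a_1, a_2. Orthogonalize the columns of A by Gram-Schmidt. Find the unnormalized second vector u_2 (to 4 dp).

u_2 = (-0.6667, -3.2222, -2.5556, -1.4444)

a_1 = (-3, 2, -4, 4); ‖a_1‖ = 6.7082, so e_1 = (-0.4472, 0.2981, -0.5963, 0.5963).
e_1·a_2 = (-0.4472)·(-1) + 0.2981·(-3) + (-0.5963)·(-3) + 0.5963·(-1) = 0.7454.
u_2 = a_2 − 0.7454·e_1 = (-0.6667, -3.2222, -2.5556, -1.4444).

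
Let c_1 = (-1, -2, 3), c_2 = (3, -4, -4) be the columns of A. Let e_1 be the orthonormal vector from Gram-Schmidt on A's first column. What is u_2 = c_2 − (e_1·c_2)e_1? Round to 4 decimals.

u_2 = (2.5000, -5.0000, -2.5000)

e_1 = c_1/‖c_1‖ = (-1, -2, 3)/3.7417 = (-0.2673, -0.5345, 0.8018).
r_{12} = e_1·c_2 = -1.8708.
u_2 = c_2 + 1.8708·e_1 = (2.5000, -5.0000, -2.5000).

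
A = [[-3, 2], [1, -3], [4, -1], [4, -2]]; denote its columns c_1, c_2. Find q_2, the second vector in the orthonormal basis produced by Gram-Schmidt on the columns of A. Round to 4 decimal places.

c_1 = (-3, 1, 4, 4); ‖c_1‖ = 6.4807, so q_1 = (-0.4629, 0.1543, 0.6172, 0.6172).
q_1·c_2 = (-0.4629)·2 + 0.1543·(-3) + 0.6172·(-1) + 0.6172·(-2) = -3.2404.
u_2 = c_2 + 3.2404·q_1 = (0.5000, -2.5000, 1.0000, 0.0000).
‖u_2‖ = 2.7386, so q_2 = (0.1826, -0.9129, 0.3651, 0.0000).

q_2 = (0.1826, -0.9129, 0.3651, 0.0000)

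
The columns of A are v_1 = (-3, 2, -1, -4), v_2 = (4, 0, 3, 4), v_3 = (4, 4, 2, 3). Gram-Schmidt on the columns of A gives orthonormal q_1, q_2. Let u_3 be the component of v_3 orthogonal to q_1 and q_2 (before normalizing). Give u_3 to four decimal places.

u_3 = (0.6543, 1.6506, -1.9777, 0.8290)

q_1 = v_1/‖v_1‖ = (-3, 2, -1, -4)/5.4772 = (-0.5477, 0.3651, -0.1826, -0.7303).
r_{12} = q_1·v_2 = -5.6598.
u_2 = v_2 + 5.6598·q_1 = (0.9000, 2.0667, 1.9667, -0.1333).
‖u_2‖ = 2.9944, so q_2 = (0.3006, 0.6902, 0.6568, -0.0445).
r_{13} = q_1·v_3 = -3.2863; r_{23} = q_2·v_3 = 5.1429.
u_3 = v_3 + 3.2863·q_1 − 5.1429·q_2 = (0.6543, 1.6506, -1.9777, 0.8290).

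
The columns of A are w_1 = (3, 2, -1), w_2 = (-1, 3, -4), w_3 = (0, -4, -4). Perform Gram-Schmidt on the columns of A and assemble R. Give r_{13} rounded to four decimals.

r_{13} = -1.0690

e_1 = w_1/‖w_1‖ = (3, 2, -1)/3.7417 = (0.8018, 0.5345, -0.2673).
r_{13} = e_1·w_3 = -1.0690.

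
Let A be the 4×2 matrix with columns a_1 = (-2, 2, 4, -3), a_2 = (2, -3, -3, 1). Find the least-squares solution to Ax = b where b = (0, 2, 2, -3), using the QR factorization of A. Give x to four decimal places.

x = (0.8060, 0.2239)

a_1 = (-2, 2, 4, -3); ‖a_1‖ = 5.7446, so e_1 = (-0.3482, 0.3482, 0.6963, -0.5222).
e_1·a_2 = (-0.3482)·2 + 0.3482·(-3) + 0.6963·(-3) + (-0.5222)·1 = -4.3519.
u_2 = a_2 + 4.3519·e_1 = (0.4848, -1.4848, 0.0303, -1.2727).
‖u_2‖ = 2.0151, so e_2 = (0.2406, -0.7369, 0.0150, -0.6316).
Qᵀb = (3.6556, 0.4511).
Back-substitute: x_2 = 0.4511/2.0151 = 0.2239.
x_1 = (3.6556 + 4.3519·0.2239)/5.7446 = 0.8060.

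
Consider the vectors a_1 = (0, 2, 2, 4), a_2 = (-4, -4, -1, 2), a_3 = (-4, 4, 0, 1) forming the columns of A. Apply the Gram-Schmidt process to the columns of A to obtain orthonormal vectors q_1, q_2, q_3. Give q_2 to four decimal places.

a_1 = (0, 2, 2, 4); ‖a_1‖ = 4.8990, so q_1 = (0.0000, 0.4082, 0.4082, 0.8165).
q_1·a_2 = 0.0000·(-4) + 0.4082·(-4) + 0.4082·(-1) + 0.8165·2 = -0.4082.
u_2 = a_2 + 0.4082·q_1 = (-4.0000, -3.8333, -0.8333, 2.3333).
‖u_2‖ = 6.0690, so q_2 = (-0.6591, -0.6316, -0.1373, 0.3845).

q_2 = (-0.6591, -0.6316, -0.1373, 0.3845)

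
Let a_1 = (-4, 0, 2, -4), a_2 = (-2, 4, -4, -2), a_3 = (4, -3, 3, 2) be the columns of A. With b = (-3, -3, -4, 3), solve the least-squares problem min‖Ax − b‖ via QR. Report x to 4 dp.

a_1 = (-4, 0, 2, -4); ‖a_1‖ = 6.0000, so q_1 = (-0.6667, 0.0000, 0.3333, -0.6667).
q_1·a_2 = (-0.6667)·(-2) + 0.0000·4 + 0.3333·(-4) + (-0.6667)·(-2) = 1.3333.
u_2 = a_2 − 1.3333·q_1 = (-1.1111, 4.0000, -4.4444, -1.1111).
‖u_2‖ = 6.1824, so q_2 = (-0.1797, 0.6470, -0.7189, -0.1797).
q_1·a_3 = (-0.6667)·4 + 0.0000·(-3) + 0.3333·3 + (-0.6667)·2 = -3.0000; q_2·a_3 = (-0.1797)·4 + 0.6470·(-3) + (-0.7189)·3 + (-0.1797)·2 = -5.1760.
u_3 = a_3 + 3.0000·q_1 + 5.1760·q_2 = (1.0698, 0.3488, 0.2791, -0.9302).
‖u_3‖ = 1.4864, so q_3 = (0.7197, 0.2347, 0.1878, -0.6258).
Qᵀb = (-1.3333, 0.9346, -5.4918).
Back-substitute: x_3 = -5.4918/1.4864 = -3.6947.
x_2 = (0.9346 + 5.1760·(-3.6947))/6.1824 = -2.9421.
x_1 = (-1.3333 − 1.3333·(-2.9421) + 3.0000·(-3.6947))/6.0000 = -1.4158.

x = (-1.4158, -2.9421, -3.6947)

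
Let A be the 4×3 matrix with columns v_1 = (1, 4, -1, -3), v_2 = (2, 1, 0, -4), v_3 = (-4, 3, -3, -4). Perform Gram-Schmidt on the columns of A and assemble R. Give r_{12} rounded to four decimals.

r_{12} = 3.4641

v_1 = (1, 4, -1, -3); ‖v_1‖ = 5.1962, so q_1 = (0.1925, 0.7698, -0.1925, -0.5774).
r_{12} = q_1·v_2 = 3.4641.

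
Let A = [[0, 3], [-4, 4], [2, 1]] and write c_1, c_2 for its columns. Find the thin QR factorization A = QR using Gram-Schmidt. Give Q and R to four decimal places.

c_1 = (0, -4, 2); ‖c_1‖ = 4.4721, so e_1 = (0.0000, -0.8944, 0.4472).
e_1·c_2 = 0.0000·3 + (-0.8944)·4 + 0.4472·1 = -3.1305.
u_2 = c_2 + 3.1305·e_1 = (3.0000, 1.2000, 2.4000).
‖u_2‖ = 4.0249, so e_2 = (0.7454, 0.2981, 0.5963).

Q = [[0.0000, 0.7454], [-0.8944, 0.2981], [0.4472, 0.5963]], R = [[4.4721, -3.1305], [0.0000, 4.0249]]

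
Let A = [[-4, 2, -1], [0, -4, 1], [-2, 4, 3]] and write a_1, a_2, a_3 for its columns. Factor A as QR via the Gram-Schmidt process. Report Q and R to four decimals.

Q = [[-0.8944, -0.2491, -0.3714], [0.0000, -0.8305, 0.5571], [-0.4472, 0.4983, 0.7428]], R = [[4.4721, -3.5777, -0.4472], [0.0000, 4.8166, 0.9135], [0.0000, 0.0000, 3.1568]]

a_1 = (-4, 0, -2); ‖a_1‖ = 4.4721, so e_1 = (-0.8944, 0.0000, -0.4472).
e_1·a_2 = (-0.8944)·2 + 0.0000·(-4) + (-0.4472)·4 = -3.5777.
u_2 = a_2 + 3.5777·e_1 = (-1.2000, -4.0000, 2.4000).
‖u_2‖ = 4.8166, so e_2 = (-0.2491, -0.8305, 0.4983).
e_1·a_3 = (-0.8944)·(-1) + 0.0000·1 + (-0.4472)·3 = -0.4472; e_2·a_3 = (-0.2491)·(-1) + (-0.8305)·1 + 0.4983·3 = 0.9135.
u_3 = a_3 + 0.4472·e_1 − 0.9135·e_2 = (-1.1724, 1.7586, 2.3448).
‖u_3‖ = 3.1568, so e_3 = (-0.3714, 0.5571, 0.7428).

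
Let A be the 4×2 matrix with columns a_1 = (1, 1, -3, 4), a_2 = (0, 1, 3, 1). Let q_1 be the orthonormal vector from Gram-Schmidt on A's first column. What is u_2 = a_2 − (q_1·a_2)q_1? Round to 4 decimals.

u_2 = (0.1481, 1.1481, 2.5556, 1.5926)

q_1 = a_1/‖a_1‖ = (1, 1, -3, 4)/5.1962 = (0.1925, 0.1925, -0.5774, 0.7698).
r_{12} = q_1·a_2 = -0.7698.
u_2 = a_2 + 0.7698·q_1 = (0.1481, 1.1481, 2.5556, 1.5926).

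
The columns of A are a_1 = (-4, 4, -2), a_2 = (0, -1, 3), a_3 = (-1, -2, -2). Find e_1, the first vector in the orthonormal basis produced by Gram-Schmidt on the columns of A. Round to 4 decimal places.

e_1 = (-0.6667, 0.6667, -0.3333)

a_1 = (-4, 4, -2); ‖a_1‖ = 6.0000, so e_1 = (-0.6667, 0.6667, -0.3333).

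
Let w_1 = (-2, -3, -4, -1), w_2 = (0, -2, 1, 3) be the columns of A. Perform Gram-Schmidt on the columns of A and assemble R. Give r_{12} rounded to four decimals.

w_1 = (-2, -3, -4, -1); ‖w_1‖ = 5.4772, so q_1 = (-0.3651, -0.5477, -0.7303, -0.1826).
r_{12} = q_1·w_2 = -0.1826.

r_{12} = -0.1826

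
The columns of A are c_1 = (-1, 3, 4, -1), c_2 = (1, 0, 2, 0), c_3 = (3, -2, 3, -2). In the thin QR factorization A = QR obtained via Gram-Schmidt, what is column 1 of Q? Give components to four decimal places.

q_1 = (-0.1925, 0.5774, 0.7698, -0.1925)

q_1 = c_1/‖c_1‖ = (-1, 3, 4, -1)/5.1962 = (-0.1925, 0.5774, 0.7698, -0.1925).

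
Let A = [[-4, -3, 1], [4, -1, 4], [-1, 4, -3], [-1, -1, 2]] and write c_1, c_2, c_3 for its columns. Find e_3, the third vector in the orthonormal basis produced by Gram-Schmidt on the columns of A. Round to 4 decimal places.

c_1 = (-4, 4, -1, -1); ‖c_1‖ = 5.8310, so e_1 = (-0.6860, 0.6860, -0.1715, -0.1715).
e_1·c_2 = (-0.6860)·(-3) + 0.6860·(-1) + (-0.1715)·4 + (-0.1715)·(-1) = 0.8575.
u_2 = c_2 − 0.8575·e_1 = (-2.4118, -1.5882, 4.1471, -0.8529).
‖u_2‖ = 5.1249, so e_2 = (-0.4706, -0.3099, 0.8092, -0.1664).
e_1·c_3 = (-0.6860)·1 + 0.6860·4 + (-0.1715)·(-3) + (-0.1715)·2 = 2.2295; e_2·c_3 = (-0.4706)·1 + (-0.3099)·4 + 0.8092·(-3) + (-0.1664)·2 = -4.4707.
u_3 = c_3 − 2.2295·e_1 + 4.4707·e_2 = (0.4255, 1.0851, 1.0000, 1.6383).
‖u_3‖ = 2.2456, so e_3 = (0.1895, 0.4832, 0.4453, 0.7296).

e_3 = (0.1895, 0.4832, 0.4453, 0.7296)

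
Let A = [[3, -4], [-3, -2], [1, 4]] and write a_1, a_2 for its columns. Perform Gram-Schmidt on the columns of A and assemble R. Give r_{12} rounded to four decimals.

q_1 = a_1/‖a_1‖ = (3, -3, 1)/4.3589 = (0.6882, -0.6882, 0.2294).
r_{12} = q_1·a_2 = -0.4588.

r_{12} = -0.4588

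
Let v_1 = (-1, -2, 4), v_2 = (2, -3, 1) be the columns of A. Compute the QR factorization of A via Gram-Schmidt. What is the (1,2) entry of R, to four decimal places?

e_1 = v_1/‖v_1‖ = (-1, -2, 4)/4.5826 = (-0.2182, -0.4364, 0.8729).
r_{12} = e_1·v_2 = 1.7457.

r_{12} = 1.7457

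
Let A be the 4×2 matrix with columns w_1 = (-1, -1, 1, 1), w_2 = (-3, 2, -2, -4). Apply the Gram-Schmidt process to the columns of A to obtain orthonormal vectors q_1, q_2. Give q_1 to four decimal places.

q_1 = (-0.5000, -0.5000, 0.5000, 0.5000)

q_1 = w_1/‖w_1‖ = (-1, -1, 1, 1)/2.0000 = (-0.5000, -0.5000, 0.5000, 0.5000).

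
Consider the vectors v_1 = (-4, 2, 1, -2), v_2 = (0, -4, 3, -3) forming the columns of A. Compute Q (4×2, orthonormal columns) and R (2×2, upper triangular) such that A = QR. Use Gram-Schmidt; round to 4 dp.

Q = [[-0.8000, 0.0275], [0.4000, -0.7001], [0.2000, 0.5079], [-0.4000, -0.5011]], R = [[5.0000, 0.2000], [0.0000, 5.8275]]

v_1 = (-4, 2, 1, -2); ‖v_1‖ = 5.0000, so q_1 = (-0.8000, 0.4000, 0.2000, -0.4000).
q_1·v_2 = (-0.8000)·0 + 0.4000·(-4) + 0.2000·3 + (-0.4000)·(-3) = 0.2000.
u_2 = v_2 − 0.2000·q_1 = (0.1600, -4.0800, 2.9600, -2.9200).
‖u_2‖ = 5.8275, so q_2 = (0.0275, -0.7001, 0.5079, -0.5011).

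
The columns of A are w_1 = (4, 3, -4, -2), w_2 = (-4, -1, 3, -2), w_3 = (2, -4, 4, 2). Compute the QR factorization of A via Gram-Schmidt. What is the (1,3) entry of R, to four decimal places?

r_{13} = -3.5777

w_1 = (4, 3, -4, -2); ‖w_1‖ = 6.7082, so q_1 = (0.5963, 0.4472, -0.5963, -0.2981).
r_{13} = q_1·w_3 = -3.5777.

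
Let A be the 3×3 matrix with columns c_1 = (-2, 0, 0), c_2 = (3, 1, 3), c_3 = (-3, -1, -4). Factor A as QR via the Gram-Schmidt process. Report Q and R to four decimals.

c_1 = (-2, 0, 0); ‖c_1‖ = 2.0000, so q_1 = (-1.0000, 0.0000, 0.0000).
q_1·c_2 = (-1.0000)·3 + 0.0000·1 + 0.0000·3 = -3.0000.
u_2 = c_2 + 3.0000·q_1 = (0.0000, 1.0000, 3.0000).
‖u_2‖ = 3.1623, so q_2 = (0.0000, 0.3162, 0.9487).
q_1·c_3 = (-1.0000)·(-3) + 0.0000·(-1) + 0.0000·(-4) = 3.0000; q_2·c_3 = 0.0000·(-3) + 0.3162·(-1) + 0.9487·(-4) = -4.1110.
u_3 = c_3 − 3.0000·q_1 + 4.1110·q_2 = (0.0000, 0.3000, -0.1000).
‖u_3‖ = 0.3162, so q_3 = (0.0000, 0.9487, -0.3162).

Q = [[-1.0000, 0.0000, 0.0000], [0.0000, 0.3162, 0.9487], [0.0000, 0.9487, -0.3162]], R = [[2.0000, -3.0000, 3.0000], [0.0000, 3.1623, -4.1110], [0.0000, 0.0000, 0.3162]]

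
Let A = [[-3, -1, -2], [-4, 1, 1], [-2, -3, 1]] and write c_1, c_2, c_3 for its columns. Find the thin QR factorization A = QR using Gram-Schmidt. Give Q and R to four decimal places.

Q = [[-0.5571, -0.1516, -0.8165], [-0.7428, 0.5307, 0.4082], [-0.3714, -0.8339, 0.4082]], R = [[5.3852, 0.9285, 0.0000], [0.0000, 3.1840, 0.0000], [0.0000, 0.0000, 2.4495]]

c_1 = (-3, -4, -2); ‖c_1‖ = 5.3852, so e_1 = (-0.5571, -0.7428, -0.3714).
e_1·c_2 = (-0.5571)·(-1) + (-0.7428)·1 + (-0.3714)·(-3) = 0.9285.
u_2 = c_2 − 0.9285·e_1 = (-0.4828, 1.6897, -2.6552).
‖u_2‖ = 3.1840, so e_2 = (-0.1516, 0.5307, -0.8339).
e_1·c_3 = (-0.5571)·(-2) + (-0.7428)·1 + (-0.3714)·1 = 0.0000; e_2·c_3 = (-0.1516)·(-2) + 0.5307·1 + (-0.8339)·1 = 0.0000.
u_3 = c_3 + 0.0000·e_1 + 0.0000·e_2 = (-2.0000, 1.0000, 1.0000).
‖u_3‖ = 2.4495, so e_3 = (-0.8165, 0.4082, 0.4082).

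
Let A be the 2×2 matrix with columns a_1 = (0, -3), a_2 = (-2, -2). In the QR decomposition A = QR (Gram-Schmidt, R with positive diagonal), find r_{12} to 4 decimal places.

r_{12} = 2.0000

q_1 = a_1/‖a_1‖ = (0, -3)/3.0000 = (0.0000, -1.0000).
r_{12} = q_1·a_2 = 2.0000.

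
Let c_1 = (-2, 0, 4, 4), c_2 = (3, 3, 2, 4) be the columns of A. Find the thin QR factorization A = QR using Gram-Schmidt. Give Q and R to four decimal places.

Q = [[-0.3333, 0.7428], [0.0000, 0.5571], [0.6667, 0.0000], [0.6667, 0.3714]], R = [[6.0000, 3.0000], [0.0000, 5.3852]]

c_1 = (-2, 0, 4, 4); ‖c_1‖ = 6.0000, so e_1 = (-0.3333, 0.0000, 0.6667, 0.6667).
e_1·c_2 = (-0.3333)·3 + 0.0000·3 + 0.6667·2 + 0.6667·4 = 3.0000.
u_2 = c_2 − 3.0000·e_1 = (4.0000, 3.0000, 0.0000, 2.0000).
‖u_2‖ = 5.3852, so e_2 = (0.7428, 0.5571, 0.0000, 0.3714).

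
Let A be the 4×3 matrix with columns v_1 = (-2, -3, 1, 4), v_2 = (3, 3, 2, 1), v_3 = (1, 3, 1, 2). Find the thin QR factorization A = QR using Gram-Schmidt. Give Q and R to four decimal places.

Q = [[-0.3651, 0.5327, -0.5347], [-0.5477, 0.4661, 0.6764], [0.1826, 0.5105, -0.3801], [0.7303, 0.4883, 0.3350]], R = [[5.4772, -1.6432, -0.3651], [0.0000, 4.5056, 3.4180], [0.0000, 0.0000, 1.7844]]

v_1 = (-2, -3, 1, 4); ‖v_1‖ = 5.4772, so q_1 = (-0.3651, -0.5477, 0.1826, 0.7303).
q_1·v_2 = (-0.3651)·3 + (-0.5477)·3 + 0.1826·2 + 0.7303·1 = -1.6432.
u_2 = v_2 + 1.6432·q_1 = (2.4000, 2.1000, 2.3000, 2.2000).
‖u_2‖ = 4.5056, so q_2 = (0.5327, 0.4661, 0.5105, 0.4883).
q_1·v_3 = (-0.3651)·1 + (-0.5477)·3 + 0.1826·1 + 0.7303·2 = -0.3651; q_2·v_3 = 0.5327·1 + 0.4661·3 + 0.5105·1 + 0.4883·2 = 3.4180.
u_3 = v_3 + 0.3651·q_1 − 3.4180·q_2 = (-0.9540, 1.2069, -0.6782, 0.5977).
‖u_3‖ = 1.7844, so q_3 = (-0.5347, 0.6764, -0.3801, 0.3350).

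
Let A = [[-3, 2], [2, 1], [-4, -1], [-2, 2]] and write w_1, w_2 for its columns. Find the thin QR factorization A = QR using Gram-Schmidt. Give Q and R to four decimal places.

Q = [[-0.5222, 0.5305], [0.3482, 0.4028], [-0.6963, -0.4814], [-0.3482, 0.5698]], R = [[5.7446, -0.6963], [0.0000, 3.0847]]

q_1 = w_1/‖w_1‖ = (-3, 2, -4, -2)/5.7446 = (-0.5222, 0.3482, -0.6963, -0.3482).
r_{12} = q_1·w_2 = -0.6963.
u_2 = w_2 + 0.6963·q_1 = (1.6364, 1.2424, -1.4848, 1.7576).
‖u_2‖ = 3.0847, so q_2 = (0.5305, 0.4028, -0.4814, 0.5698).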